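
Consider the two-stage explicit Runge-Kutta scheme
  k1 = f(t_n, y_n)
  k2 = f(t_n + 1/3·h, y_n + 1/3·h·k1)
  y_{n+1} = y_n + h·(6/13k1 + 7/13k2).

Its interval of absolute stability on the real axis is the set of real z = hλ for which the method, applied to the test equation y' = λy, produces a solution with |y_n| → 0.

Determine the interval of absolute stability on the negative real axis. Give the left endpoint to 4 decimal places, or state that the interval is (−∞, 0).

(-5.5714, 0).

Set f=λy, z=hλ:
  k1=λy_n ⇒ h·k1=z·y_n;  k2=λ(1+1/3z)y_n ⇒ h·k2=z(1+1/3z)y_n
  y_{n+1}/y_n = 1 + 6/13z + 7/13z(1+1/3z) = 1 + z + 7/39z²
  Hence R(z) = 1 + z + 7/39z².

Solve |R(x)|<1 on ℝ⁻.
x=-0.34: |R|=0.6807
R=1: x+7/39x²=0 ⇒ x=−39/7=-5.5714; min R=1−1/(4·7/39)=-0.3929>−1
Confirm numerically:
  x=-4.827: |R|=0.35504 <1
  x=-4.072: |R|=0.09589 <1
  x=-3.265: |R|=0.35163 <1
  x=-3.036: |R|=0.38161 <1
  x=-5.832: |R|=1.27276 >1
  x=-5.797: |R|=1.23470 >1
Stable set (-5.5714, 0).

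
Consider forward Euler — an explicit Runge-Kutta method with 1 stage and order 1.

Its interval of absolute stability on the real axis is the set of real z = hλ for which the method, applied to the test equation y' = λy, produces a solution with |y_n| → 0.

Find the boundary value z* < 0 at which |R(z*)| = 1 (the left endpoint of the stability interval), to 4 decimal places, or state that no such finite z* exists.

z* = -2.0000.

Test eqn y'=λy, z=hλ:
  order 1, 1-stage ⇒ R(z)=1+z
  (e.g. R(-1.6)=-0.60000, |R|=0.60000)

Find x<0 with |R(x)|<1.
x=-1.6: |R|=0.6000
|R(-2.35)|=1.3500 |R(-1.83)|=0.8300 |R(-0.58)|=0.4200
Bisect:
  x_lo=-2.8388 |R|=1.8388  x_hi=-0.1183 |R|=0.8817
  mid=-1.47852 |R|=0.47852 →hi
  mid=-2.15864 |R|=1.15864 →lo
  mid=-1.81858 |R|=0.81858 →hi
  mid=-1.98861 |R|=0.98861 →hi
  mid=-2.07363 |R|=1.07363 →lo
  mid=-2.03112 |R|=1.03112 →lo
  mid=-2.00987 |R|=1.00987 →lo
  mid=-1.99924 |R|=0.99924 →hi
  ...
  [-2.00007,-1.99990] ⇒ x*=-2.0000
So |R|<1 on (-2.0000, 0).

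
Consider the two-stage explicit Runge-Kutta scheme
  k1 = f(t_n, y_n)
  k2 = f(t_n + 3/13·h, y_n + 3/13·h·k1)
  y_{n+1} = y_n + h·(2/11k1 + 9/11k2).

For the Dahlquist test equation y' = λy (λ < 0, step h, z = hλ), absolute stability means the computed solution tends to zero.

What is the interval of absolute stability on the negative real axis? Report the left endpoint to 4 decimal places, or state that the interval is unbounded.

(-5.2963, 0).

With y'=λy (z=hλ):
  k1=λy_n ⇒ h·k1=z·y_n;  k2=λ(1+3/13z)y_n ⇒ h·k2=z(1+3/13z)y_n
  y_{n+1}/y_n = 1 + 2/11z + 9/11z(1+3/13z) = 1 + z + 27/143z²
  Hence R(z) = 1 + z + 27/143z².

Solve |R(x)|<1 on ℝ⁻.
x=-1.52: |R|=0.0838
R=1: x+27/143x²=0 ⇒ x=−143/27=-5.2963; min R=1−1/(4·27/143)=-0.3241>−1
Confirm numerically:
  x=-4.907: |R|=0.63932 <1
  x=-4.763: |R|=0.52040 <1
  x=-4.111: |R|=0.07997 <1
  x=-2.320: |R|=0.30374 <1
  x=-5.573: |R|=1.29116 >1
  x=-5.496: |R|=1.20723 >1
So |R|<1 on (-5.2963, 0).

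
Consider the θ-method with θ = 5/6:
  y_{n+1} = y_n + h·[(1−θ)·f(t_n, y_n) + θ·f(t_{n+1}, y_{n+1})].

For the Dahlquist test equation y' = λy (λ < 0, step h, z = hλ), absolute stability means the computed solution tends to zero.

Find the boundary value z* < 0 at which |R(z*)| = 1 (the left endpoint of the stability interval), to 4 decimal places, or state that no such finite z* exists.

interval (−∞, 0).

Set f=λy, z=hλ:
  y_{n+1} = y_n + z·[1/6·y_n + 5/6·y_{n+1}] ⇒ (1 − 5/6z)y_{n+1} = (1 + 1/6z)y_n
  Hence R(z) = (1 + 1/6z)/(1 − 5/6z).

Need |R(x)|<1, x<0.
x=-1.32: |R|=0.3714
x=-2: |R|=0.2500
x=-10: |R|=0.0714
x=-100: |R|=0.1858
θ=5/6≥1/2 ⇒ |1+1/6x|<|1−5/6x| ∀x<0 ⇒ unbounded interval.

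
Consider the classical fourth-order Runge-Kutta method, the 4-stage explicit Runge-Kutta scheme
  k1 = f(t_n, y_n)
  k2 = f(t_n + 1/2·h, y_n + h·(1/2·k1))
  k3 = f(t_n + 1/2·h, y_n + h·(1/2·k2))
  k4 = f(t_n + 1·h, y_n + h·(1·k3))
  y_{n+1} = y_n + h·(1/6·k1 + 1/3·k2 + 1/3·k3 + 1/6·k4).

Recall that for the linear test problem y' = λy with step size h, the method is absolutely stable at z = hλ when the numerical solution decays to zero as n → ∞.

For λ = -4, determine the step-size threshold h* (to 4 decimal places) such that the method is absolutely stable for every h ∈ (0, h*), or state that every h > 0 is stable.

(-2.7853,0); λ=-4 ⇒ h* = 0.6963.

On y'=λy, z=hλ:
  order 4, 4-stage ⇒ R(z)=1+z+z^2/2+z^3/6+z^4/24
  (e.g. R(-0.75)=0.47412, |R|=0.47412)

Solve |R(x)|<1 on ℝ⁻.
x=-0.75: |R|=0.4741
|R(-2.68)|=0.8525 |R(-1.61)|=0.2705 |R(-0.77)|=0.4650
Bisect:
  x_lo=-3.6418 |R|=3.2687  x_hi=-0.2007 |R|=0.8181
  mid=-1.92128 |R|=0.31011 →hi
  mid=-2.78154 |R|=0.99436 →hi
  mid=-3.21168 |R|=1.85761 →lo
  mid=-2.99661 |R|=1.36823 →lo
  mid=-2.88908 |R|=1.16809 →lo
  mid=-2.83531 |R|=1.07807 →lo
  mid=-2.80843 |R|=1.03544 →lo
  mid=-2.79499 |R|=1.01471 →lo
  ...
  [-2.78532,-2.78511] ⇒ x*=-2.7853
Stable set (-2.7853, 0).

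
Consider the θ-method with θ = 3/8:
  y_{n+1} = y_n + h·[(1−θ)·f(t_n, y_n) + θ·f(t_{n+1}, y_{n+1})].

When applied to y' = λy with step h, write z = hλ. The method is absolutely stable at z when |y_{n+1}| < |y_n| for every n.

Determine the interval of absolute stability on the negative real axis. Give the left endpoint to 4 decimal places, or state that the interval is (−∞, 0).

Set f=λy, z=hλ:
  y_{n+1} = y_n + z·[5/8·y_n + 3/8·y_{n+1}] ⇒ (1 − 3/8z)y_{n+1} = (1 + 5/8z)y_n
  ⇒ R(z) = (1 + 5/8z)/(1 − 3/8z).

Solve |R(x)|<1 on ℝ⁻.
x=-1.26: |R|=0.1443
R=−1: 1+5/8x = −1+3/8x ⇒ -1/4x=2 ⇒ x=2/(-1/4)=-8.0000
Confirm numerically:
  x=-7.028: |R|=0.93316 <1
  x=-4.969: |R|=0.73536 <1
  x=-3.598: |R|=0.53155 <1
  x=-8.453: |R|=1.02716 >1
  x=-8.246: |R|=1.01503 >1
  x=-8.198: |R|=1.01215 >1
Interval (-8.0000, 0).

z∈(-8.0000,0).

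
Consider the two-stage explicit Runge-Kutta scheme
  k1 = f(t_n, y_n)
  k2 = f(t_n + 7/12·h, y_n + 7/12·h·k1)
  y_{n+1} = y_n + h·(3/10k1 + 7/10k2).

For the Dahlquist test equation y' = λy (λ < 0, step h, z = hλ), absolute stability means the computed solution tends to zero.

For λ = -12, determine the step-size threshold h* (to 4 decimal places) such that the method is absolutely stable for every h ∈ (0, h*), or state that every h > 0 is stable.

(-2.4490,0); λ=-12 ⇒ h* = (120/49)/12 = 0.2041.

On y'=λy, z=hλ:
  k1=λy_n ⇒ h·k1=z·y_n;  k2=λ(1+7/12z)y_n ⇒ h·k2=z(1+7/12z)y_n
  y_{n+1}/y_n = 1 + 3/10z + 7/10z(1+7/12z) = 1 + z + 49/120z²
  ⇒ R(z) = 1 + z + 49/120z².

Find x<0 with |R(x)|<1.
x=-1.08: |R|=0.3963
R=1: x+49/120x²=0 ⇒ x=−120/49=-2.4490; min R=1−1/(4·49/120)=0.3878>−1
Confirm numerically:
  x=-2.091: |R|=0.69435 <1
  x=-1.924: |R|=0.58756 <1
  x=-1.643: |R|=0.45928 <1
  x=-3.031: |R|=1.72034 >1
  x=-2.771: |R|=1.36436 >1
Stable set (-2.4490, 0).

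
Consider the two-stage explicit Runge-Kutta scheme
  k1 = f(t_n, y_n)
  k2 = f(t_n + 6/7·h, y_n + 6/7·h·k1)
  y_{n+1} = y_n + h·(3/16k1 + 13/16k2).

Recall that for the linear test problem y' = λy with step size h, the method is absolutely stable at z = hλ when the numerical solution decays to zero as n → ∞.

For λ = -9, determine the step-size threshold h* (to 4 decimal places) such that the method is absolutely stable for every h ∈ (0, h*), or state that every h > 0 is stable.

Test eqn y'=λy, z=hλ:
  k1=λy_n ⇒ h·k1=z·y_n;  k2=λ(1+6/7z)y_n ⇒ h·k2=z(1+6/7z)y_n
  y_{n+1}/y_n = 1 + 3/16z + 13/16z(1+6/7z) = 1 + z + 39/56z²
  Hence R(z) = 1 + z + 39/56z².

Need |R(x)|<1, x<0.
x=-0.76: |R|=0.6423
R=1: x+39/56x²=0 ⇒ x=−56/39=-1.4359; min R=1−1/(4·39/56)=0.6410>−1
Confirm numerically:
  x=-1.361: |R|=0.92901 <1
  x=-0.842: |R|=0.65174 <1
  x=-0.818: |R|=0.64800 <1
  x=-1.740: |R|=1.36851 >1
  x=-1.531: |R|=1.10140 >1
Interval (-1.4359, 0).

(-1.4359,0); λ=-9 ⇒ h* = (56/39)/9 = 0.1595.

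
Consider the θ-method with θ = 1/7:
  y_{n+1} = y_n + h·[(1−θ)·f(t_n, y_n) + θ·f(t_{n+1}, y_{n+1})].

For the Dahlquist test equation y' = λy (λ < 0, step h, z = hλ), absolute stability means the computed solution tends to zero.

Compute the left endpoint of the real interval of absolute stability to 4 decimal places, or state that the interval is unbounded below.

left endpoint -2.8000.

Test eqn y'=λy, z=hλ:
  y_{n+1} = y_n + z·[6/7·y_n + 1/7·y_{n+1}] ⇒ (1 − 1/7z)y_{n+1} = (1 + 6/7z)y_n
  ⇒ R(z) = (1 + 6/7z)/(1 − 1/7z).

Solve |R(x)|<1 on ℝ⁻.
x=-1.1: |R|=0.0494
R=−1: 1+6/7x = −1+1/7x ⇒ -5/7x=2 ⇒ x=2/(-5/7)=-2.8000
Confirm numerically:
  x=-2.640: |R|=0.91701 <1
  x=-2.435: |R|=0.80657 <1
  x=-2.156: |R|=0.64832 <1
  x=-1.733: |R|=0.38910 <1
  x=-3.227: |R|=1.20876 >1
  x=-3.209: |R|=1.20031 >1
So |R|<1 on (-2.8000, 0).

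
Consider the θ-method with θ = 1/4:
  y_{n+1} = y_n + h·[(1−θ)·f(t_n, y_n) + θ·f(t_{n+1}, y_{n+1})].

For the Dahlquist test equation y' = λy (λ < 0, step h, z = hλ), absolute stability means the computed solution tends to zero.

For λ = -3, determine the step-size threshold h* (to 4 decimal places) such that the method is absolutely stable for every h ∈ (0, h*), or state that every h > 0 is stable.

On y'=λy, z=hλ:
  y_{n+1} = y_n + z·[3/4·y_n + 1/4·y_{n+1}] ⇒ (1 − 1/4z)y_{n+1} = (1 + 3/4z)y_n
  Hence R(z) = (1 + 3/4z)/(1 − 1/4z).

Find x<0 with |R(x)|<1.
x=-1.74: |R|=0.2125
R=−1: 1+3/4x = −1+1/4x ⇒ -1/2x=2 ⇒ x=2/(-1/2)=-4.0000
Confirm numerically:
  x=-3.964: |R|=0.99096 <1
  x=-3.764: |R|=0.93921 <1
  x=-3.553: |R|=0.88164 <1
  x=-2.727: |R|=0.62153 <1
  x=-4.210: |R|=1.05116 >1
  x=-4.105: |R|=1.02591 >1
Interval (-4.0000, 0).

(-4.0000,0); λ=-3 ⇒ h* = (4)/3 = 1.3333.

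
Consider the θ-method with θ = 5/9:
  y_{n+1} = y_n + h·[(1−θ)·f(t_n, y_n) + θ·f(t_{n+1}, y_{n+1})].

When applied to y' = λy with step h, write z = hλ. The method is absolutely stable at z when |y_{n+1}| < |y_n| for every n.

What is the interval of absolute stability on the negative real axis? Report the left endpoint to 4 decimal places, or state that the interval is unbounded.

Set f=λy, z=hλ:
  y_{n+1} = y_n + z·[4/9·y_n + 5/9·y_{n+1}] ⇒ (1 − 5/9z)y_{n+1} = (1 + 4/9z)y_n
  Hence R(z) = (1 + 4/9z)/(1 − 5/9z).

Find x<0 with |R(x)|<1.
x=-1.76: |R|=0.1101
x=-2: |R|=0.0526
x=-10: |R|=0.5254
x=-100: |R|=0.7682
θ=5/9≥1/2 ⇒ |1+4/9x|<|1−5/9x| ∀x<0 ⇒ interval (−∞,0).

unbounded; (−∞, 0).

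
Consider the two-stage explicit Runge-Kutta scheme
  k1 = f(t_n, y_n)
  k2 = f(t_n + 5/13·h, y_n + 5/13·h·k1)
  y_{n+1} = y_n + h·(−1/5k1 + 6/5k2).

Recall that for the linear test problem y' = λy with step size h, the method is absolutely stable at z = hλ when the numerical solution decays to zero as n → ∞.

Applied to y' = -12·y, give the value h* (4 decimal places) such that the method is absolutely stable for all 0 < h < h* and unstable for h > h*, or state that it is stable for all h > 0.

On y'=λy, z=hλ:
  k1=λy_n ⇒ h·k1=z·y_n;  k2=λ(1+5/13z)y_n ⇒ h·k2=z(1+5/13z)y_n
  y_{n+1}/y_n = 1 − 1/5z + 6/5z(1+5/13z) = 1 + z + 6/13z²
  so R(z) = 1 + z + 6/13z².

Solve |R(x)|<1 on ℝ⁻.
x=-1.06: |R|=0.4586
R=1: x+6/13x²=0 ⇒ x=−13/6=-2.1667; min R=1−1/(4·6/13)=0.4583>−1
Confirm numerically:
  x=-1.711: |R|=0.64016 <1
  x=-1.602: |R|=0.58249 <1
  x=-1.326: |R|=0.48551 <1
  x=-1.012: |R|=0.46068 <1
  x=-2.499: |R|=1.38331 >1
  x=-2.422: |R|=1.28542 >1
Interval (-2.1667, 0).

(-2.1667,0); λ=-12 ⇒ h* = (13/6)/12 = 0.1806.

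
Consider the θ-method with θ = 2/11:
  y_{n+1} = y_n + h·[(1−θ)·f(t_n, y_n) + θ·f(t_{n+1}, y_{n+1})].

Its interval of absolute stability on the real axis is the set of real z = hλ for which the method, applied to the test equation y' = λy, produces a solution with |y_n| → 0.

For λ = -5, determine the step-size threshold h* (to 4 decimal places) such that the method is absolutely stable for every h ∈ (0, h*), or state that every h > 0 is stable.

(-3.1429,0); λ=-5 ⇒ h* = (22/7)/5 = 0.6286.

Set f=λy, z=hλ:
  y_{n+1} = y_n + z·[9/11·y_n + 2/11·y_{n+1}] ⇒ (1 − 2/11z)y_{n+1} = (1 + 9/11z)y_n
  Hence R(z) = (1 + 9/11z)/(1 − 2/11z).

Need |R(x)|<1, x<0.
x=-1.31: |R|=0.0580
R=−1: 1+9/11x = −1+2/11x ⇒ -7/11x=2 ⇒ x=2/(-7/11)=-3.1429
Confirm numerically:
  x=-2.806: |R|=0.85805 <1
  x=-2.759: |R|=0.83733 <1
  x=-2.108: |R|=0.52392 <1
  x=-1.852: |R|=0.38547 <1
  x=-3.281: |R|=1.05506 >1
  x=-3.280: |R|=1.05467 >1
  x=-3.187: |R|=1.01779 >1
Interval (-3.1429, 0).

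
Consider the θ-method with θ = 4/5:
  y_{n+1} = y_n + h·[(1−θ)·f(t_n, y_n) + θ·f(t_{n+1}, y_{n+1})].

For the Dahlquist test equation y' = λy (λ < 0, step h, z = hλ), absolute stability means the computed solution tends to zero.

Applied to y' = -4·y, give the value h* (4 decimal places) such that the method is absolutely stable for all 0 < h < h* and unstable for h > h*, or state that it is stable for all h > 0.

unbounded; (−∞, 0). Any h>0 works for λ=-4.

Test eqn y'=λy, z=hλ:
  y_{n+1} = y_n + z·[1/5·y_n + 4/5·y_{n+1}] ⇒ (1 − 4/5z)y_{n+1} = (1 + 1/5z)y_n
  ⇒ R(z) = (1 + 1/5z)/(1 − 4/5z).

Need |R(x)|<1, x<0.
x=-1.38: |R|=0.3441
x=-2: |R|=0.2308
x=-10: |R|=0.1111
x=-100: |R|=0.2346
θ=4/5≥1/2 ⇒ |1+1/5x|<|1−4/5x| ∀x<0 ⇒ stable on all of ℝ⁻.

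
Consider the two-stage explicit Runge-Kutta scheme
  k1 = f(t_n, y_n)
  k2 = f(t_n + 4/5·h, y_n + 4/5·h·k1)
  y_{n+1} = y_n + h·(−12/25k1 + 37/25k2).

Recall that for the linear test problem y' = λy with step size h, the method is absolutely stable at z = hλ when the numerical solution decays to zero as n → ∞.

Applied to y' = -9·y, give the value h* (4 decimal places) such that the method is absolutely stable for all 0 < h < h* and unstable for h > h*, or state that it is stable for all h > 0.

With y'=λy (z=hλ):
  k1=λy_n ⇒ h·k1=z·y_n;  k2=λ(1+4/5z)y_n ⇒ h·k2=z(1+4/5z)y_n
  y_{n+1}/y_n = 1 − 12/25z + 37/25z(1+4/5z) = 1 + z + 148/125z²
  R(z) = 1 + z + 148/125z².

Solve |R(x)|<1 on ℝ⁻.
x=-1.47: |R|=2.0885
R=1: x+148/125x²=0 ⇒ x=−125/148=-0.8446; min R=1−1/(4·148/125)=0.7889>−1
Confirm numerically:
  x=-0.738: |R|=0.90686 <1
  x=-0.713: |R|=0.88891 <1
  x=-0.581: |R|=0.81867 <1
  x=-1.399: |R|=1.91833 >1
  x=-1.119: |R|=1.36356 >1
So |R|<1 on (-0.8446, 0).

(-0.8446,0); λ=-9 ⇒ h* = (125/148)/9 = 0.0938.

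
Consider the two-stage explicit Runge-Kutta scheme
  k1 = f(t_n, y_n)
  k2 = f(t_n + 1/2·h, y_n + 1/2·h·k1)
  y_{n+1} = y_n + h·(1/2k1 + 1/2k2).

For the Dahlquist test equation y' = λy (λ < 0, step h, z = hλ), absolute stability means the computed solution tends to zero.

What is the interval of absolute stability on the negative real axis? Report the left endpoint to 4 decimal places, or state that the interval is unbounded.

On y'=λy, z=hλ:
  k1=λy_n ⇒ h·k1=z·y_n;  k2=λ(1+1/2z)y_n ⇒ h·k2=z(1+1/2z)y_n
  y_{n+1}/y_n = 1 + 1/2z + 1/2z(1+1/2z) = 1 + z + 1/4z²
  so R(z) = 1 + z + 1/4z².

Boundary: |R(x)|=1, x<0.
x=-0.33: |R|=0.6972
R=1: x+1/4x²=0 ⇒ x=−4=-4.0000; min R=1−1/(4·1/4)=0.0000>−1
Confirm numerically:
  x=-3.439: |R|=0.51768 <1
  x=-2.990: |R|=0.24503 <1
  x=-2.566: |R|=0.08009 <1
  x=-2.532: |R|=0.07076 <1
  x=-4.395: |R|=1.43401 >1
  x=-4.326: |R|=1.35257 >1
  x=-4.092: |R|=1.09412 >1
Interval (-4.0000, 0).

z∈(-4.0000,0).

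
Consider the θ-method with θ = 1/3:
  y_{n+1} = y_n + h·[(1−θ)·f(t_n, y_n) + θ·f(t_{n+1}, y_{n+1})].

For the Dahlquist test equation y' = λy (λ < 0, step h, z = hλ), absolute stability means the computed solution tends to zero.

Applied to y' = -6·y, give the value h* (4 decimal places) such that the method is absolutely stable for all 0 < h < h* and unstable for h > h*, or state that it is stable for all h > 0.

(-6.0000,0); λ=-6 ⇒ h* = (6)/6 = 1.0000.

Set f=λy, z=hλ:
  y_{n+1} = y_n + z·[2/3·y_n + 1/3·y_{n+1}] ⇒ (1 − 1/3z)y_{n+1} = (1 + 2/3z)y_n
  R(z) = (1 + 2/3z)/(1 − 1/3z).

Find x<0 with |R(x)|<1.
x=-1.06: |R|=0.2167
R=−1: 1+2/3x = −1+1/3x ⇒ -1/3x=2 ⇒ x=2/(-1/3)=-6.0000
Confirm numerically:
  x=-4.565: |R|=0.81031 <1
  x=-3.658: |R|=0.64824 <1
  x=-3.551: |R|=0.62616 <1
  x=-2.409: |R|=0.33611 <1
  x=-6.300: |R|=1.03226 >1
  x=-6.255: |R|=1.02755 >1
  x=-6.022: |R|=1.00244 >1
Interval (-6.0000, 0).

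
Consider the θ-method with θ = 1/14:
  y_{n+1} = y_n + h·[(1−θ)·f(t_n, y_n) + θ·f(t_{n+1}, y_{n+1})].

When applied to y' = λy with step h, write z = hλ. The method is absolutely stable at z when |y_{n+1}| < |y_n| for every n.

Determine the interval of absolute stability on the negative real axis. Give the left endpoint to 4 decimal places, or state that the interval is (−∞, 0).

z∈(-2.3333,0).

With y'=λy (z=hλ):
  y_{n+1} = y_n + z·[13/14·y_n + 1/14·y_{n+1}] ⇒ (1 − 1/14z)y_{n+1} = (1 + 13/14z)y_n
  R(z) = (1 + 13/14z)/(1 − 1/14z).

Boundary: |R(x)|=1, x<0.
x=-1.21: |R|=0.1137
R=−1: 1+13/14x = −1+1/14x ⇒ -6/7x=2 ⇒ x=2/(-6/7)=-2.3333
Confirm numerically:
  x=-2.194: |R|=0.89675 <1
  x=-1.841: |R|=0.62704 <1
  x=-1.398: |R|=0.27107 <1
  x=-2.641: |R|=1.22186 >1
  x=-2.440: |R|=1.07786 >1
  x=-2.406: |R|=1.05315 >1
Stable set (-2.3333, 0).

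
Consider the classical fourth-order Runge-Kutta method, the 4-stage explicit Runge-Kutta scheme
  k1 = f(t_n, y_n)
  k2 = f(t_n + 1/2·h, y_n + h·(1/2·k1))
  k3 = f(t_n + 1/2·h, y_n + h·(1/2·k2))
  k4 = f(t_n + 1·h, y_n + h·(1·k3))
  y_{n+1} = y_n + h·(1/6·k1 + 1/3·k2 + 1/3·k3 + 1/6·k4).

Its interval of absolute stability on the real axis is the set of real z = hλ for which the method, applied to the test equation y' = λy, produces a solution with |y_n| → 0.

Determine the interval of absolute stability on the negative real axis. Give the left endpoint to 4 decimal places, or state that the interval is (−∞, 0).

(-2.7853, 0).

Test eqn y'=λy, z=hλ:
  order 4, 4-stage ⇒ R(z)=1+z+z^2/2+z^3/6+z^4/24
  (e.g. R(-1.22)=0.31386, |R|=0.31386)

Boundary: |R(x)|=1, x<0.
x=-1.22: |R|=0.3139
|R(-3.07)|=1.5212 |R(-2.14)|=0.3903 |R(-2.1)|=0.3718
Bisect:
  x_lo=-3.3147 |R|=2.1389  x_hi=-0.3491 |R|=0.7054
  mid=-1.83187 |R|=0.29066 →hi
  mid=-2.57326 |R|=0.72464 →hi
  mid=-2.94396 |R|=1.26679 →lo
  mid=-2.75861 |R|=0.96051 →hi
  mid=-2.85129 |R|=1.10414 →lo
  mid=-2.80495 |R|=1.03004 →lo
  mid=-2.78178 |R|=0.99472 →hi
  mid=-2.79337 |R|=1.01224 →lo
  mid=-2.78757 |R|=1.00344 →lo
  ...
  [-2.78540,-2.78522] ⇒ x*=-2.7853
So |R|<1 on (-2.7853, 0).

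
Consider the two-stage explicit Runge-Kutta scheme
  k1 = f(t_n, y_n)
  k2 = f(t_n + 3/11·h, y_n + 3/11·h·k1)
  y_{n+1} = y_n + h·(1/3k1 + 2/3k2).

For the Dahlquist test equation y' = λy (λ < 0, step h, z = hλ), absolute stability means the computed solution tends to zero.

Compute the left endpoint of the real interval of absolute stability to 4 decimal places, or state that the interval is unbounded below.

Set f=λy, z=hλ:
  k1=λy_n ⇒ h·k1=z·y_n;  k2=λ(1+3/11z)y_n ⇒ h·k2=z(1+3/11z)y_n
  y_{n+1}/y_n = 1 + 1/3z + 2/3z(1+3/11z) = 1 + z + 2/11z²
  ⇒ R(z) = 1 + z + 2/11z².

Find x<0 with |R(x)|<1.
x=-1.57: |R|=0.1218
R=1: x+2/11x²=0 ⇒ x=−11/2=-5.5000; min R=1−1/(4·2/11)=-0.3750>−1
Confirm numerically:
  x=-4.794: |R|=0.38462 <1
  x=-2.849: |R|=0.37322 <1
  x=-2.252: |R|=0.32991 <1
  x=-5.987: |R|=1.53012 >1
  x=-5.802: |R|=1.31858 >1
So |R|<1 on (-5.5000, 0).

z* = -5.5000.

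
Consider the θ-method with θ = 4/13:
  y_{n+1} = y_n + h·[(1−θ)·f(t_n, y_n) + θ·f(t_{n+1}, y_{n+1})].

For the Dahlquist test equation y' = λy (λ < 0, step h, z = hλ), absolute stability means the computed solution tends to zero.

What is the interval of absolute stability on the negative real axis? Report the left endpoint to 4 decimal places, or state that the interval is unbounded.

z∈(-5.2000,0).

With y'=λy (z=hλ):
  y_{n+1} = y_n + z·[9/13·y_n + 4/13·y_{n+1}] ⇒ (1 − 4/13z)y_{n+1} = (1 + 9/13z)y_n
  R(z) = (1 + 9/13z)/(1 − 4/13z).

Boundary: |R(x)|=1, x<0.
x=-1.12: |R|=0.1670
R=−1: 1+9/13x = −1+4/13x ⇒ -5/13x=2 ⇒ x=2/(-5/13)=-5.2000
Confirm numerically:
  x=-5.021: |R|=0.97295 <1
  x=-4.146: |R|=0.82186 <1
  x=-3.681: |R|=0.72605 <1
  x=-2.754: |R|=0.49076 <1
  x=-5.663: |R|=1.06493 >1
  x=-5.633: |R|=1.06093 >1
  x=-5.562: |R|=1.05135 >1
Stable set (-5.2000, 0).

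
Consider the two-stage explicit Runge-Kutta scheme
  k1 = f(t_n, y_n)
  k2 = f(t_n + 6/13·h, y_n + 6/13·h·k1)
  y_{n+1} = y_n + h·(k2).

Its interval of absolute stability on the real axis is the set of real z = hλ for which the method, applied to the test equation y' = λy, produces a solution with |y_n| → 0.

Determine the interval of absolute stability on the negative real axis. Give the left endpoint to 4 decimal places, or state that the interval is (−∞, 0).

z∈(-2.1667,0).

With y'=λy (z=hλ):
  k1=λy_n ⇒ h·k1=z·y_n;  k2=λ(1+6/13z)y_n ⇒ h·k2=z(1+6/13z)y_n
  y_{n+1}/y_n = 1 + z(1+6/13z) = 1 + z + 6/13z²
  Hence R(z) = 1 + z + 6/13z².

Boundary: |R(x)|=1, x<0.
x=-1.52: |R|=0.5463
R=1: x+6/13x²=0 ⇒ x=−13/6=-2.1667; min R=1−1/(4·6/13)=0.4583>−1
Confirm numerically:
  x=-1.311: |R|=0.48226 <1
  x=-1.057: |R|=0.45865 <1
  x=-1.017: |R|=0.46036 <1
  x=-1.000: |R|=0.46154 <1
  x=-2.692: |R|=1.65271 >1
  x=-2.292: |R|=1.13258 >1
Interval (-2.1667, 0).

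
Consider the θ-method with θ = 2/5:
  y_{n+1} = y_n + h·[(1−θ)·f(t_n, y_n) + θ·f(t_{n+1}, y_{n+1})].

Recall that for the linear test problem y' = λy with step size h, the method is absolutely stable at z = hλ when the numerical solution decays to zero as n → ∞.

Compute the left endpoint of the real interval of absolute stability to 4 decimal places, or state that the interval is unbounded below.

Test eqn y'=λy, z=hλ:
  y_{n+1} = y_n + z·[3/5·y_n + 2/5·y_{n+1}] ⇒ (1 − 2/5z)y_{n+1} = (1 + 3/5z)y_n
  R(z) = (1 + 3/5z)/(1 − 2/5z).

Solve |R(x)|<1 on ℝ⁻.
x=-0.51: |R|=0.5764
R=−1: 1+3/5x = −1+2/5x ⇒ -1/5x=2 ⇒ x=2/(-1/5)=-10.0000
Confirm numerically:
  x=-7.905: |R|=0.89933 <1
  x=-5.542: |R|=0.72283 <1
  x=-4.392: |R|=0.59315 <1
  x=-10.241: |R|=1.00946 >1
  x=-10.216: |R|=1.00849 >1
  x=-10.144: |R|=1.00569 >1
So |R|<1 on (-10.0000, 0).

z* = -10.0000.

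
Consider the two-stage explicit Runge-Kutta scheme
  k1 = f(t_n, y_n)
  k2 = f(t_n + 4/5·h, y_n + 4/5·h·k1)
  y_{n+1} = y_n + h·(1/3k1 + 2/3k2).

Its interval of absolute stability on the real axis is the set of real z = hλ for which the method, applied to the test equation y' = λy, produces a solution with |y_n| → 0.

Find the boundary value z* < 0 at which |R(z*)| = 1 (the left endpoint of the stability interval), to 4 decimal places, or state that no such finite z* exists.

On y'=λy, z=hλ:
  k1=λy_n ⇒ h·k1=z·y_n;  k2=λ(1+4/5z)y_n ⇒ h·k2=z(1+4/5z)y_n
  y_{n+1}/y_n = 1 + 1/3z + 2/3z(1+4/5z) = 1 + z + 8/15z²
  so R(z) = 1 + z + 8/15z².

Solve |R(x)|<1 on ℝ⁻.
x=-1.09: |R|=0.5437
R=1: x+8/15x²=0 ⇒ x=−15/8=-1.8750; min R=1−1/(4·8/15)=0.5312>−1
Confirm numerically:
  x=-1.758: |R|=0.89030 <1
  x=-1.246: |R|=0.58201 <1
  x=-1.185: |R|=0.56392 <1
  x=-1.074: |R|=0.54119 <1
  x=-2.219: |R|=1.40711 >1
  x=-2.023: |R|=1.15968 >1
  x=-1.962: |R|=1.09104 >1
Stable set (-1.8750, 0).

left endpoint -1.8750.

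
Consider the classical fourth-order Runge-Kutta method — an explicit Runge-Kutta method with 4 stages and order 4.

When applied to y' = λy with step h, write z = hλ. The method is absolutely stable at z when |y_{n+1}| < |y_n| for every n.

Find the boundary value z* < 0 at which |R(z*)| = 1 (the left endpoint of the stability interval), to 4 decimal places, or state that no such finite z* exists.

z* = -2.7853.

With y'=λy (z=hλ):
  order 4, 4-stage ⇒ R(z)=1+z+z^2/2+z^3/6+z^4/24
  (e.g. R(-0.46)=0.63144, |R|=0.63144)

Need |R(x)|<1, x<0.
x=-0.46: |R|=0.6314
|R(-2.37)|=0.5343 |R(-1.27)|=0.3034 |R(-1.15)|=0.3306
Bisect:
  x_lo=-3.1452 |R|=1.6928  x_hi=-0.2582 |R|=0.7724
  mid=-1.70171 |R|=0.27430 →hi
  mid=-2.42345 |R|=0.57813 →hi
  mid=-2.78432 |R|=0.99853 →hi
  mid=-2.96475 |R|=1.30604 →lo
  mid=-2.87453 |R|=1.14310 →lo
  mid=-2.82943 |R|=1.06860 →lo
  mid=-2.80687 |R|=1.03302 →lo
  ...
  [-2.78537,-2.78520] ⇒ x*=-2.7853
Interval (-2.7853, 0).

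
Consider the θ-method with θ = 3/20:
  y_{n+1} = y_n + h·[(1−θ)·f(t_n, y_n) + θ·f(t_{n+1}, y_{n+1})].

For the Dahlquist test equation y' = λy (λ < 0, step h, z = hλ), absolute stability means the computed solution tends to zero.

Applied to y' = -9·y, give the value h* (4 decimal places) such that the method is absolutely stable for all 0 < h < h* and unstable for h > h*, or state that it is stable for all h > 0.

(-2.8571,0); λ=-9 ⇒ h* = (20/7)/9 = 0.3175.

Set f=λy, z=hλ:
  y_{n+1} = y_n + z·[17/20·y_n + 3/20·y_{n+1}] ⇒ (1 − 3/20z)y_{n+1} = (1 + 17/20z)y_n
  ⇒ R(z) = (1 + 17/20z)/(1 − 3/20z).

Find x<0 with |R(x)|<1.
x=-0.94: |R|=0.1762
R=−1: 1+17/20x = −1+3/20x ⇒ -7/10x=2 ⇒ x=2/(-7/10)=-2.8571
Confirm numerically:
  x=-2.822: |R|=0.98272 <1
  x=-2.228: |R|=0.66991 <1
  x=-1.873: |R|=0.46220 <1
  x=-3.361: |R|=1.23448 >1
  x=-3.302: |R|=1.20825 >1
  x=-3.099: |R|=1.11557 >1
Interval (-2.8571, 0).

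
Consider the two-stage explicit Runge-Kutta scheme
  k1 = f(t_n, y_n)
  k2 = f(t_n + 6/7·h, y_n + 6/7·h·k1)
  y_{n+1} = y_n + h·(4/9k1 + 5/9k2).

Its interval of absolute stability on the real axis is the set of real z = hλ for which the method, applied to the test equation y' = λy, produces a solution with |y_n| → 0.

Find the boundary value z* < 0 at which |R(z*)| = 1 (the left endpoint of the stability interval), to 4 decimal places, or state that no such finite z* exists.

On y'=λy, z=hλ:
  k1=λy_n ⇒ h·k1=z·y_n;  k2=λ(1+6/7z)y_n ⇒ h·k2=z(1+6/7z)y_n
  y_{n+1}/y_n = 1 + 4/9z + 5/9z(1+6/7z) = 1 + z + 10/21z²
  so R(z) = 1 + z + 10/21z².

Need |R(x)|<1, x<0.
x=-0.9: |R|=0.4857
R=1: x+10/21x²=0 ⇒ x=−21/10=-2.1000; min R=1−1/(4·10/21)=0.4750>−1
Confirm numerically:
  x=-2.068: |R|=0.96849 <1
  x=-1.835: |R|=0.76844 <1
  x=-1.418: |R|=0.53949 <1
  x=-1.001: |R|=0.47614 <1
  x=-2.313: |R|=1.23460 >1
  x=-2.145: |R|=1.04596 >1
Stable set (-2.1000, 0).

z* = -2.1000.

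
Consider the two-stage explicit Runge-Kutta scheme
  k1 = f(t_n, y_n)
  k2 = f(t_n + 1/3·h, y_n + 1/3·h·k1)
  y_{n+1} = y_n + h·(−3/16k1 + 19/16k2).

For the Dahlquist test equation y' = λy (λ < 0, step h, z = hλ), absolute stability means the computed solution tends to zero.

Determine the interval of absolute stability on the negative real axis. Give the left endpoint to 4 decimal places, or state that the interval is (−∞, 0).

Test eqn y'=λy, z=hλ:
  k1=λy_n ⇒ h·k1=z·y_n;  k2=λ(1+1/3z)y_n ⇒ h·k2=z(1+1/3z)y_n
  y_{n+1}/y_n = 1 − 3/16z + 19/16z(1+1/3z) = 1 + z + 19/48z²
  R(z) = 1 + z + 19/48z².

Need |R(x)|<1, x<0.
x=-0.8: |R|=0.4533
R=1: x+19/48x²=0 ⇒ x=−48/19=-2.5263; min R=1−1/(4·19/48)=0.3684>−1
Confirm numerically:
  x=-1.671: |R|=0.43426 <1
  x=-1.413: |R|=0.37731 <1
  x=-1.090: |R|=0.38029 <1
  x=-2.952: |R|=1.49741 >1
  x=-2.937: |R|=1.47745 >1
  x=-2.760: |R|=1.25530 >1
Stable set (-2.5263, 0).

(-2.5263, 0).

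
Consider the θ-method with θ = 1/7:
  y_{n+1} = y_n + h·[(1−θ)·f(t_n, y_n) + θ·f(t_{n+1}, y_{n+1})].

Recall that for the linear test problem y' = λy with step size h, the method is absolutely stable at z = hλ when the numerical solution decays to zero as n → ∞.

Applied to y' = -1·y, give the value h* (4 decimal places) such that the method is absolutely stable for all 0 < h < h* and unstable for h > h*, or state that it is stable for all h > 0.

(-2.8000,0); λ=-1 ⇒ h* = (14/5)/1 = 2.8000.

With y'=λy (z=hλ):
  y_{n+1} = y_n + z·[6/7·y_n + 1/7·y_{n+1}] ⇒ (1 − 1/7z)y_{n+1} = (1 + 6/7z)y_n
  Hence R(z) = (1 + 6/7z)/(1 − 1/7z).

Find x<0 with |R(x)|<1.
x=-1.59: |R|=0.2957
R=−1: 1+6/7x = −1+1/7x ⇒ -5/7x=2 ⇒ x=2/(-5/7)=-2.8000
Confirm numerically:
  x=-2.685: |R|=0.94063 <1
  x=-2.383: |R|=0.77779 <1
  x=-1.276: |R|=0.07927 <1
  x=-3.317: |R|=1.25056 >1
  x=-3.185: |R|=1.18900 >1
  x=-3.097: |R|=1.14707 >1
Interval (-2.8000, 0).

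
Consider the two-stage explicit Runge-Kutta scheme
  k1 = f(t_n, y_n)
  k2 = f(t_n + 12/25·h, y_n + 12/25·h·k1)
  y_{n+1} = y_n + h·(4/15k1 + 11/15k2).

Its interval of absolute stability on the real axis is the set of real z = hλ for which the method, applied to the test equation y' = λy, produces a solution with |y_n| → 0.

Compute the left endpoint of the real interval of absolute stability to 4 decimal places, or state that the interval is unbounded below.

left endpoint -2.8409.

Set f=λy, z=hλ:
  k1=λy_n ⇒ h·k1=z·y_n;  k2=λ(1+12/25z)y_n ⇒ h·k2=z(1+12/25z)y_n
  y_{n+1}/y_n = 1 + 4/15z + 11/15z(1+12/25z) = 1 + z + 44/125z²
  Hence R(z) = 1 + z + 44/125z².

Find x<0 with |R(x)|<1.
x=-0.8: |R|=0.4253
R=1: x+44/125x²=0 ⇒ x=−125/44=-2.8409; min R=1−1/(4·44/125)=0.2898>−1
Confirm numerically:
  x=-1.991: |R|=0.40436 <1
  x=-1.910: |R|=0.37413 <1
  x=-1.562: |R|=0.29683 <1
  x=-1.361: |R|=0.29102 <1
  x=-3.087: |R|=1.26741 >1
  x=-3.081: |R|=1.26038 >1
Stable set (-2.8409, 0).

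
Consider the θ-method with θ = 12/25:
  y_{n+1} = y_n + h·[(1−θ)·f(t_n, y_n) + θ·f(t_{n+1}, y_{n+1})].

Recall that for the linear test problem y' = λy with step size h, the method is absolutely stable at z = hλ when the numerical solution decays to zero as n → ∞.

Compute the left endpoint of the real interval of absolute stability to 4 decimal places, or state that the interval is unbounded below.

left endpoint -50.0000.

On y'=λy, z=hλ:
  y_{n+1} = y_n + z·[13/25·y_n + 12/25·y_{n+1}] ⇒ (1 − 12/25z)y_{n+1} = (1 + 13/25z)y_n
  Hence R(z) = (1 + 13/25z)/(1 − 12/25z).

Solve |R(x)|<1 on ℝ⁻.
x=-1.22: |R|=0.2306
R=−1: 1+13/25x = −1+12/25x ⇒ -1/25x=2 ⇒ x=2/(-1/25)=-50.0000
Confirm numerically:
  x=-47.282: |R|=0.99541 <1
  x=-31.615: |R|=0.95454 <1
  x=-25.816: |R|=0.92776 <1
  x=-25.034: |R|=0.92328 <1
  x=-50.089: |R|=1.00014 >1
  x=-50.073: |R|=1.00012 >1
So |R|<1 on (-50.0000, 0).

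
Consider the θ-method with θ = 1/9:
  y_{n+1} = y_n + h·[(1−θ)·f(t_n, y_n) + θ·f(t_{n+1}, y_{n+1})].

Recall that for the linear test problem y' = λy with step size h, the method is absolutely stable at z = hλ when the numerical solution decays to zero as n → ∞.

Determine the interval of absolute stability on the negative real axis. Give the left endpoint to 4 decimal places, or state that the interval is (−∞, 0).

On y'=λy, z=hλ:
  y_{n+1} = y_n + z·[8/9·y_n + 1/9·y_{n+1}] ⇒ (1 − 1/9z)y_{n+1} = (1 + 8/9z)y_n
  ⇒ R(z) = (1 + 8/9z)/(1 − 1/9z).

Need |R(x)|<1, x<0.
x=-1.3: |R|=0.1359
R=−1: 1+8/9x = −1+1/9x ⇒ -7/9x=2 ⇒ x=2/(-7/9)=-2.5714
Confirm numerically:
  x=-2.173: |R|=0.75038 <1
  x=-2.147: |R|=0.73347 <1
  x=-2.078: |R|=0.68821 <1
  x=-1.791: |R|=0.49374 <1
  x=-3.140: |R|=1.32784 >1
  x=-3.058: |R|=1.28247 >1
Stable set (-2.5714, 0).

z∈(-2.5714,0).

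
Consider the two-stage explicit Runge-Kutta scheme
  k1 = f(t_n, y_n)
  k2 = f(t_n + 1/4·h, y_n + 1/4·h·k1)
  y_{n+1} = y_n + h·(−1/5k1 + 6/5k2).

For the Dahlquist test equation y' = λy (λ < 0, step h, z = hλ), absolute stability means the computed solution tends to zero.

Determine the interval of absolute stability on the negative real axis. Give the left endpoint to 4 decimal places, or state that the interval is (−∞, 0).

On y'=λy, z=hλ:
  k1=λy_n ⇒ h·k1=z·y_n;  k2=λ(1+1/4z)y_n ⇒ h·k2=z(1+1/4z)y_n
  y_{n+1}/y_n = 1 − 1/5z + 6/5z(1+1/4z) = 1 + z + 3/10z²
  Hence R(z) = 1 + z + 3/10z².

Need |R(x)|<1, x<0.
x=-1.57: |R|=0.1695
R=1: x+3/10x²=0 ⇒ x=−10/3=-3.3333; min R=1−1/(4·3/10)=0.1667>−1
Confirm numerically:
  x=-3.209: |R|=0.88030 <1
  x=-3.157: |R|=0.83299 <1
  x=-1.892: |R|=0.18190 <1
  x=-1.609: |R|=0.16766 <1
  x=-3.788: |R|=1.51668 >1
  x=-3.563: |R|=1.24549 >1
  x=-3.358: |R|=1.02485 >1
Interval (-3.3333, 0).

z∈(-3.3333,0).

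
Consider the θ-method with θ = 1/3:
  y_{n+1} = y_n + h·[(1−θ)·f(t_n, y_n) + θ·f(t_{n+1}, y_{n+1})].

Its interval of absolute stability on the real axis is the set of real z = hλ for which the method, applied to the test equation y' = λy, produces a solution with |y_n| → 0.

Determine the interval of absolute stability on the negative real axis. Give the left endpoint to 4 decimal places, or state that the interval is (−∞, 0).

z∈(-6.0000,0).

Set f=λy, z=hλ:
  y_{n+1} = y_n + z·[2/3·y_n + 1/3·y_{n+1}] ⇒ (1 − 1/3z)y_{n+1} = (1 + 2/3z)y_n
  so R(z) = (1 + 2/3z)/(1 − 1/3z).

Solve |R(x)|<1 on ℝ⁻.
x=-0.53: |R|=0.5496
R=−1: 1+2/3x = −1+1/3x ⇒ -1/3x=2 ⇒ x=2/(-1/3)=-6.0000
Confirm numerically:
  x=-5.622: |R|=0.95616 <1
  x=-4.629: |R|=0.82029 <1
  x=-4.161: |R|=0.74319 <1
  x=-3.491: |R|=0.61346 <1
  x=-6.104: |R|=1.01142 >1
  x=-6.031: |R|=1.00343 >1
Interval (-6.0000, 0).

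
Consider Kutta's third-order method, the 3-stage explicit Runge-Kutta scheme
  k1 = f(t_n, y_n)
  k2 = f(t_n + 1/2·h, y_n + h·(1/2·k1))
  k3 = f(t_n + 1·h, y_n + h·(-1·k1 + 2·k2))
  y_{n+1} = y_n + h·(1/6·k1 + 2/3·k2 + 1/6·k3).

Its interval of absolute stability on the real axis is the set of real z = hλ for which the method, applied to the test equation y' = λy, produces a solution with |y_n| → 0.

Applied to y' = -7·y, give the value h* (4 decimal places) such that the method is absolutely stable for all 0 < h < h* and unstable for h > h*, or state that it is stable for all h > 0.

Set f=λy, z=hλ:
  order 3, 3-stage ⇒ R(z)=1+z+z^2/2+z^3/6
  (e.g. R(-1.46)=0.08711, |R|=0.08711)

Boundary: |R(x)|=1, x<0.
x=-1.46: |R|=0.0871
|R(-2.81)|=1.5600 |R(-1.38)|=0.1342 |R(-0.68)|=0.4988
Bisect:
  x_lo=-3.0927 |R|=2.2405  x_hi=-0.1051 |R|=0.9002
  mid=-1.59893 |R|=0.00194 →hi
  mid=-2.34582 |R|=0.74584 →hi
  mid=-2.71927 |R|=1.37330 →lo
  mid=-2.53255 |R|=1.03285 →lo
  mid=-2.43918 |R|=0.88308 →hi
  mid=-2.48586 |R|=0.95635 →hi
  mid=-2.50921 |R|=0.99419 →hi
  ...
  [-2.51285,-2.51267] ⇒ x*=-2.5127
Interval (-2.5127, 0).

(-2.5127,0); λ=-7 ⇒ h* = 0.3590.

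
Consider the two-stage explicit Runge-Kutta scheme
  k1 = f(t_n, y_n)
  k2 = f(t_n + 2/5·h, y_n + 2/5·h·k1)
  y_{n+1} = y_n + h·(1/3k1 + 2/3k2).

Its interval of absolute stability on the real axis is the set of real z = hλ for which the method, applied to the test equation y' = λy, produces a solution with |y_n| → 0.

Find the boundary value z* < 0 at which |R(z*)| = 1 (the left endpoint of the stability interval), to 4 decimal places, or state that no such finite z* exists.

left endpoint -3.7500.

Set f=λy, z=hλ:
  k1=λy_n ⇒ h·k1=z·y_n;  k2=λ(1+2/5z)y_n ⇒ h·k2=z(1+2/5z)y_n
  y_{n+1}/y_n = 1 + 1/3z + 2/3z(1+2/5z) = 1 + z + 4/15z²
  Hence R(z) = 1 + z + 4/15z².

Find x<0 with |R(x)|<1.
x=-1.29: |R|=0.1538
R=1: x+4/15x²=0 ⇒ x=−15/4=-3.7500; min R=1−1/(4·4/15)=0.0625>−1
Confirm numerically:
  x=-3.541: |R|=0.80265 <1
  x=-2.140: |R|=0.08123 <1
  x=-1.818: |R|=0.06337 <1
  x=-3.909: |R|=1.16574 >1
  x=-3.843: |R|=1.09531 >1
Stable set (-3.7500, 0).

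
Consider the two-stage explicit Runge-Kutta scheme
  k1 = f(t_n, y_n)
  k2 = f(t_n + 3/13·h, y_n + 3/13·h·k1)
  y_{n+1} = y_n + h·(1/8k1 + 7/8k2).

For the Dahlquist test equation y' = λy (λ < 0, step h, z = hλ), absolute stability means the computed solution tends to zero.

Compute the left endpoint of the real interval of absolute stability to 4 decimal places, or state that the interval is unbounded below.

With y'=λy (z=hλ):
  k1=λy_n ⇒ h·k1=z·y_n;  k2=λ(1+3/13z)y_n ⇒ h·k2=z(1+3/13z)y_n
  y_{n+1}/y_n = 1 + 1/8z + 7/8z(1+3/13z) = 1 + z + 21/104z²
  so R(z) = 1 + z + 21/104z².

Need |R(x)|<1, x<0.
x=-1.43: |R|=0.0171
R=1: x+21/104x²=0 ⇒ x=−104/21=-4.9524; min R=1−1/(4·21/104)=-0.2381>−1
Confirm numerically:
  x=-4.419: |R|=0.52407 <1
  x=-3.895: |R|=0.16838 <1
  x=-3.088: |R|=0.16251 <1
  x=-2.660: |R|=0.23127 <1
  x=-5.299: |R|=1.37088 >1
  x=-5.169: |R|=1.22609 >1
  x=-5.126: |R|=1.17971 >1
So |R|<1 on (-4.9524, 0).

z* = -4.9524.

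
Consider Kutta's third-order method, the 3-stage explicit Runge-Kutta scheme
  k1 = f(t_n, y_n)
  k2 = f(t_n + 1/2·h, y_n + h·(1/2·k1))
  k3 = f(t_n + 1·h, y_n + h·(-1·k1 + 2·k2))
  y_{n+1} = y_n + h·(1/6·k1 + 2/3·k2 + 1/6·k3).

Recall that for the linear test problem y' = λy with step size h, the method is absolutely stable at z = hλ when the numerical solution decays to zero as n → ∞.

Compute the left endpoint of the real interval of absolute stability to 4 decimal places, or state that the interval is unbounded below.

left endpoint -2.5127.

Set f=λy, z=hλ:
  order 3, 3-stage ⇒ R(z)=1+z+z^2/2+z^3/6
  (e.g. R(-1.66)=-0.04458, |R|=0.04458)

Find x<0 with |R(x)|<1.
x=-1.66: |R|=0.0446
|R(-1.83)|=0.1770 |R(-1.18)|=0.2424 |R(-0.76)|=0.4556
Bisect:
  x_lo=-2.9955 |R|=1.9888  x_hi=-0.2172 |R|=0.8047
  mid=-1.60635 |R|=0.00700 →hi
  mid=-2.30094 |R|=0.68410 →hi
  mid=-2.64823 |R|=1.23707 →lo
  mid=-2.47459 |R|=0.93835 →hi
  mid=-2.56141 |R|=1.08183 →lo
  mid=-2.51800 |R|=1.00866 →lo
  mid=-2.49629 |R|=0.97315 →hi
  mid=-2.50715 |R|=0.99082 →hi
  mid=-2.51257 |R|=0.99971 →hi
  ...
  [-2.51291,-2.51274] ⇒ x*=-2.5127
So |R|<1 on (-2.5127, 0).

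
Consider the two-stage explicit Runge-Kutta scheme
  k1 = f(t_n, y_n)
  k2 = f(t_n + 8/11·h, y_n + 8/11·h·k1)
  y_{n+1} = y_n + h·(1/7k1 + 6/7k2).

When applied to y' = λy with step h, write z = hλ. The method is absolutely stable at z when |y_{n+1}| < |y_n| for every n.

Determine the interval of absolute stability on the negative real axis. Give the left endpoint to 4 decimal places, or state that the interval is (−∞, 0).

(-1.6042, 0).

On y'=λy, z=hλ:
  k1=λy_n ⇒ h·k1=z·y_n;  k2=λ(1+8/11z)y_n ⇒ h·k2=z(1+8/11z)y_n
  y_{n+1}/y_n = 1 + 1/7z + 6/7z(1+8/11z) = 1 + z + 48/77z²
  ⇒ R(z) = 1 + z + 48/77z².

Need |R(x)|<1, x<0.
x=-1.54: |R|=0.9384
R=1: x+48/77x²=0 ⇒ x=−77/48=-1.6042; min R=1−1/(4·48/77)=0.5990>−1
Confirm numerically:
  x=-1.531: |R|=0.93017 <1
  x=-1.253: |R|=0.72571 <1
  x=-1.054: |R|=0.63852 <1
  x=-0.858: |R|=0.60091 <1
  x=-1.942: |R|=1.40898 >1
  x=-1.940: |R|=1.40614 >1
So |R|<1 on (-1.6042, 0).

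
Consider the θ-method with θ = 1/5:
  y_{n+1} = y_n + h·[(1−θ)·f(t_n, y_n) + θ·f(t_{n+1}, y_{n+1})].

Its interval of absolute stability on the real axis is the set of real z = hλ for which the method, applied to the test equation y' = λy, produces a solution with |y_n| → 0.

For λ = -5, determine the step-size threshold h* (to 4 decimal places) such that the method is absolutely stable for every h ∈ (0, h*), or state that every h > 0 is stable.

On y'=λy, z=hλ:
  y_{n+1} = y_n + z·[4/5·y_n + 1/5·y_{n+1}] ⇒ (1 − 1/5z)y_{n+1} = (1 + 4/5z)y_n
  so R(z) = (1 + 4/5z)/(1 − 1/5z).

Solve |R(x)|<1 on ℝ⁻.
x=-0.52: |R|=0.5290
R=−1: 1+4/5x = −1+1/5x ⇒ -3/5x=2 ⇒ x=2/(-3/5)=-3.3333
Confirm numerically:
  x=-2.156: |R|=0.50643 <1
  x=-1.970: |R|=0.41320 <1
  x=-1.805: |R|=0.32623 <1
  x=-3.906: |R|=1.19290 >1
  x=-3.545: |R|=1.07431 >1
  x=-3.407: |R|=1.02629 >1
So |R|<1 on (-3.3333, 0).

(-3.3333,0); λ=-5 ⇒ h* = (10/3)/5 = 0.6667.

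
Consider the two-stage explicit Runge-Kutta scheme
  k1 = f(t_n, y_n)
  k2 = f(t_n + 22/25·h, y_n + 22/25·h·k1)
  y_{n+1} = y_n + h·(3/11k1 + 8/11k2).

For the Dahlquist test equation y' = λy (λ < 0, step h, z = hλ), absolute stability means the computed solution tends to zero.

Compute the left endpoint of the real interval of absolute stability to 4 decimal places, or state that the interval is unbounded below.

On y'=λy, z=hλ:
  k1=λy_n ⇒ h·k1=z·y_n;  k2=λ(1+22/25z)y_n ⇒ h·k2=z(1+22/25z)y_n
  y_{n+1}/y_n = 1 + 3/11z + 8/11z(1+22/25z) = 1 + z + 16/25z²
  Hence R(z) = 1 + z + 16/25z².

Find x<0 with |R(x)|<1.
x=-0.87: |R|=0.6144
R=1: x+16/25x²=0 ⇒ x=−25/16=-1.5625; min R=1−1/(4·16/25)=0.6094>−1
Confirm numerically:
  x=-1.475: |R|=0.91740 <1
  x=-1.367: |R|=0.82896 <1
  x=-0.794: |R|=0.60948 <1
  x=-2.020: |R|=1.59146 >1
  x=-1.862: |R|=1.35691 >1
  x=-1.655: |R|=1.09798 >1
Interval (-1.5625, 0).

left endpoint -1.5625.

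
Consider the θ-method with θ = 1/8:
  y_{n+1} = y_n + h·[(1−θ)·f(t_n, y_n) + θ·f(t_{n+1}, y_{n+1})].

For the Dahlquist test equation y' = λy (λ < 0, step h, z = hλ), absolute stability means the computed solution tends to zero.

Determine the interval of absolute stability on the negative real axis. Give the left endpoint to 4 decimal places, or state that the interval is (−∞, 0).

With y'=λy (z=hλ):
  y_{n+1} = y_n + z·[7/8·y_n + 1/8·y_{n+1}] ⇒ (1 − 1/8z)y_{n+1} = (1 + 7/8z)y_n
  Hence R(z) = (1 + 7/8z)/(1 − 1/8z).

Need |R(x)|<1, x<0.
x=-1.23: |R|=0.0661
R=−1: 1+7/8x = −1+1/8x ⇒ -3/4x=2 ⇒ x=2/(-3/4)=-2.6667
Confirm numerically:
  x=-2.448: |R|=0.87443 <1
  x=-2.106: |R|=0.66713 <1
  x=-2.054: |R|=0.63437 <1
  x=-1.101: |R|=0.03219 <1
  x=-3.018: |R|=1.19132 >1
  x=-2.698: |R|=1.01757 >1
So |R|<1 on (-2.6667, 0).

(-2.6667, 0).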